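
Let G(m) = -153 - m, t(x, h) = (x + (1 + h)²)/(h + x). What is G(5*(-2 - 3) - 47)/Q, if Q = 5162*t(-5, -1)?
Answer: -243/12905 ≈ -0.018830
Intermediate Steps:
t(x, h) = (x + (1 + h)²)/(h + x)
Q = 12905/3 (Q = 5162*((-5 + (1 - 1)²)/(-1 - 5)) = 5162*((-5 + 0²)/(-6)) = 5162*(-(-5 + 0)/6) = 5162*(-⅙*(-5)) = 5162*(⅚) = 12905/3 ≈ 4301.7)
G(5*(-2 - 3) - 47)/Q = (-153 - (5*(-2 - 3) - 47))/(12905/3) = (-153 - (5*(-5) - 47))*(3/12905) = (-153 - (-25 - 47))*(3/12905) = (-153 - 1*(-72))*(3/12905) = (-153 + 72)*(3/12905) = -81*3/12905 = -243/12905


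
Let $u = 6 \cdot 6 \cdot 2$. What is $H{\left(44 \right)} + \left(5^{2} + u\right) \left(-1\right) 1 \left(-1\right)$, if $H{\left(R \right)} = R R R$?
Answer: $85281$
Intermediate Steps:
$u = 72$ ($u = 36 \cdot 2 = 72$)
$H{\left(R \right)} = R^{3}$ ($H{\left(R \right)} = R^{2} R = R^{3}$)
$H{\left(44 \right)} + \left(5^{2} + u\right) \left(-1\right) 1 \left(-1\right) = 44^{3} + \left(5^{2} + 72\right) \left(-1\right) 1 \left(-1\right) = 85184 + \left(25 + 72\right) \left(\left(-1\right) \left(-1\right)\right) = 85184 + 97 \cdot 1 = 85184 + 97 = 85281$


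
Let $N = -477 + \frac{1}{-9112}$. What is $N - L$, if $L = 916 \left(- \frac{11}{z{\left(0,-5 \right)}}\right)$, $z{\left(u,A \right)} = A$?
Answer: $- \frac{113544637}{45560} \approx -2492.2$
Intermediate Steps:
$L = \frac{10076}{5}$ ($L = 916 \left(- \frac{11}{-5}\right) = 916 \left(\left(-11\right) \left(- \frac{1}{5}\right)\right) = 916 \cdot \frac{11}{5} = \frac{10076}{5} \approx 2015.2$)
$N = - \frac{4346425}{9112}$ ($N = -477 - \frac{1}{9112} = - \frac{4346425}{9112} \approx -477.0$)
$N - L = - \frac{4346425}{9112} - \frac{10076}{5} = - \frac{113544637}{45560}$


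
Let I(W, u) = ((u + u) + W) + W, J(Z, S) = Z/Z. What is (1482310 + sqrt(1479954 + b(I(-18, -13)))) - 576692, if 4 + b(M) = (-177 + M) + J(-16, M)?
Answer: 905618 + 4*sqrt(92482) ≈ 9.0683e+5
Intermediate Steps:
J(Z, S) = 1
I(W, u) = 2*W + 2*u (I(W, u) = (2*u + W) + W = (W + 2*u) + W = 2*W + 2*u)
b(M) = -180 + M (b(M) = -4 + ((-177 + M) + 1) = -4 + (-176 + M) = -180 + M)
(1482310 + sqrt(1479954 + b(I(-18, -13)))) - 576692 = (1482310 + sqrt(1479954 + (-180 + (2*(-18) + 2*(-13))))) - 576692 = (1482310 + sqrt(1479954 + (-180 + (-36 - 26)))) - 576692 = (1482310 + sqrt(1479954 + (-180 - 62))) - 576692 = (1482310 + sqrt(1479954 - 242)) - 576692 = (1482310 + sqrt(1479712)) - 576692 = (1482310 + 4*sqrt(92482)) - 576692 = 905618 + 4*sqrt(92482)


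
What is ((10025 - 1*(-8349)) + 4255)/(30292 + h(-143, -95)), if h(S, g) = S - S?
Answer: 22629/30292 ≈ 0.74703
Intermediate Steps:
h(S, g) = 0
((10025 - 1*(-8349)) + 4255)/(30292 + h(-143, -95)) = ((10025 - 1*(-8349)) + 4255)/(30292 + 0) = ((10025 + 8349) + 4255)/30292 = (18374 + 4255)*(1/30292) = 22629*(1/30292) = 22629/30292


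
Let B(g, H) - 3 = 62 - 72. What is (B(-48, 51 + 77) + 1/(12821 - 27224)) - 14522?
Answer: -209261188/14403 ≈ -14529.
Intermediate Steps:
B(g, H) = -7 (B(g, H) = 3 + (62 - 72) = 3 - 10 = -7)
(B(-48, 51 + 77) + 1/(12821 - 27224)) - 14522 = (-7 + 1/(12821 - 27224)) - 14522 = (-7 + 1/(-14403)) - 14522 = (-7 - 1/14403) - 14522 = -100822/14403 - 14522 = -209261188/14403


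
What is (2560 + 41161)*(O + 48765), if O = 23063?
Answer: 3140391988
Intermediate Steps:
(2560 + 41161)*(O + 48765) = (2560 + 41161)*(23063 + 48765) = 43721*71828 = 3140391988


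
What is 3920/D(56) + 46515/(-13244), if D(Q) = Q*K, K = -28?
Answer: -11375/1892 ≈ -6.0122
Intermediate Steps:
D(Q) = -28*Q (D(Q) = Q*(-28) = -28*Q)
3920/D(56) + 46515/(-13244) = 3920/((-28*56)) + 46515/(-13244) = 3920/(-1568) + 46515*(-1/13244) = 3920*(-1/1568) - 6645/1892 = -5/2 - 6645/1892 = -11375/1892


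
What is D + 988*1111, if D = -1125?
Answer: 1096543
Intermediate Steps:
D + 988*1111 = -1125 + 988*1111 = -1125 + 1097668 = 1096543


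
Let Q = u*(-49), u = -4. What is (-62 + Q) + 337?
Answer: 471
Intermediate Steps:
Q = 196 (Q = -4*(-49) = 196)
(-62 + Q) + 337 = (-62 + 196) + 337 = 134 + 337 = 471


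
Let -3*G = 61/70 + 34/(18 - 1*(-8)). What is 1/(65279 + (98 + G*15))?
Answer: 182/11896631 ≈ 1.5298e-5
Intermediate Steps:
G = -661/910 (G = -(61/70 + 34/(18 - 1*(-8)))/3 = -(61*(1/70) + 34/(18 + 8))/3 = -(61/70 + 34/26)/3 = -(61/70 + 34*(1/26))/3 = -(61/70 + 17/13)/3 = -1/3*1983/910 = -661/910 ≈ -0.72637)
1/(65279 + (98 + G*15)) = 1/(65279 + (98 - 661/910*15)) = 1/(65279 + (98 - 1983/182)) = 1/(65279 + 15853/182) = 1/(11896631/182) = 182/11896631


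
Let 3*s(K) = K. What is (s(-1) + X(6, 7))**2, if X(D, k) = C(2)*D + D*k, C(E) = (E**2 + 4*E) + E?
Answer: 142129/9 ≈ 15792.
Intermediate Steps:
s(K) = K/3
C(E) = E**2 + 5*E
X(D, k) = 14*D + D*k (X(D, k) = (2*(5 + 2))*D + D*k = (2*7)*D + D*k = 14*D + D*k)
(s(-1) + X(6, 7))**2 = ((1/3)*(-1) + 6*(14 + 7))**2 = (-1/3 + 6*21)**2 = (-1/3 + 126)**2 = (377/3)**2 = 142129/9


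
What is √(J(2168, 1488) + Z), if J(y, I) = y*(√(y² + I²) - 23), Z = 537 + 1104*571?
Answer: √(581057 + 17344*√108037) ≈ 2506.4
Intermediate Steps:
Z = 630921 (Z = 537 + 630384 = 630921)
J(y, I) = y*(-23 + √(I² + y²)) (J(y, I) = y*(√(I² + y²) - 23) = y*(-23 + √(I² + y²)))
√(J(2168, 1488) + Z) = √(2168*(-23 + √(1488² + 2168²)) + 630921) = √(2168*(-23 + √(2214144 + 4700224)) + 630921) = √(2168*(-23 + √6914368) + 630921) = √(2168*(-23 + 8*√108037) + 630921) = √((-49864 + 17344*√108037) + 630921) = √(581057 + 17344*√108037)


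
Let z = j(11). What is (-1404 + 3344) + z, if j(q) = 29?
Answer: 1969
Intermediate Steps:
z = 29
(-1404 + 3344) + z = (-1404 + 3344) + 29 = 1940 + 29 = 1969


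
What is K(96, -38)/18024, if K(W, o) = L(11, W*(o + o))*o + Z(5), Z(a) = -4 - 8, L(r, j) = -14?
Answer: 65/2253 ≈ 0.028850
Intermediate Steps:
Z(a) = -12
K(W, o) = -12 - 14*o (K(W, o) = -14*o - 12 = -12 - 14*o)
K(96, -38)/18024 = (-12 - 14*(-38))/18024 = (-12 + 532)*(1/18024) = 520*(1/18024) = 65/2253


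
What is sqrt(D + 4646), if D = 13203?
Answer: sqrt(17849) ≈ 133.60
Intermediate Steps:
sqrt(D + 4646) = sqrt(13203 + 4646) = sqrt(17849)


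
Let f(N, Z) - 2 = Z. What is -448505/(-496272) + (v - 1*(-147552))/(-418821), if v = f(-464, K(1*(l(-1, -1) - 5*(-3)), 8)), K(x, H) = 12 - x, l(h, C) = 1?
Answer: 979644265/1776488336 ≈ 0.55145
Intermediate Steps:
f(N, Z) = 2 + Z
v = -2 (v = 2 + (12 - (1 - 5*(-3))) = 2 + (12 - (1 + 15)) = 2 + (12 - 16) = 2 - 4 = -2)
-448505/(-496272) + (v - 1*(-147552))/(-418821) = -448505/(-496272) + (-2 - 1*(-147552))/(-418821) = -448505*(-1/496272) + (-2 + 147552)*(-1/418821) = 448505/496272 + 147550*(-1/418821) = 448505/496272 - 11350/32217 = 979644265/1776488336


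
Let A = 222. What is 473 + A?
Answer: 695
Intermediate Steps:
473 + A = 473 + 222 = 695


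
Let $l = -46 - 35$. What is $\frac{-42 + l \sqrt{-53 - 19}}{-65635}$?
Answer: $\frac{42}{65635} + \frac{486 i \sqrt{2}}{65635} \approx 0.0006399 + 0.010472 i$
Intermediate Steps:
$l = -81$ ($l = -46 - 35 = -81$)
$\frac{-42 + l \sqrt{-53 - 19}}{-65635} = \frac{-42 - 81 \sqrt{-53 - 19}}{-65635} = \left(-42 - 81 \sqrt{-72}\right) \left(- \frac{1}{65635}\right) = \left(-42 - 81 \cdot 6 i \sqrt{2}\right) \left(- \frac{1}{65635}\right) = \left(-42 - 486 i \sqrt{2}\right) \left(- \frac{1}{65635}\right) = \frac{42}{65635} + \frac{486 i \sqrt{2}}{65635}$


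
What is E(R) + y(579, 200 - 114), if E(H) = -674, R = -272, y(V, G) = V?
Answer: -95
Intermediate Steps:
E(R) + y(579, 200 - 114) = -674 + 579 = -95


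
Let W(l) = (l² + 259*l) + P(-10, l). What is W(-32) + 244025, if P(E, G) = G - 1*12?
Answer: 236717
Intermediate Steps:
P(E, G) = -12 + G (P(E, G) = G - 12 = -12 + G)
W(l) = -12 + l² + 260*l (W(l) = (l² + 259*l) + (-12 + l) = -12 + l² + 260*l)
W(-32) + 244025 = (-12 + (-32)² + 260*(-32)) + 244025 = (-12 + 1024 - 8320) + 244025 = -7308 + 244025 = 236717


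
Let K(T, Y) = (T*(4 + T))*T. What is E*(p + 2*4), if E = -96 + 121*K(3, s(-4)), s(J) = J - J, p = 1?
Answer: 67743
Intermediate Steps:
s(J) = 0
K(T, Y) = T²*(4 + T)
E = 7527 (E = -96 + 121*(3²*(4 + 3)) = -96 + 121*(9*7) = -96 + 121*63 = -96 + 7623 = 7527)
E*(p + 2*4) = 7527*(1 + 2*4) = 7527*(1 + 8) = 7527*9 = 67743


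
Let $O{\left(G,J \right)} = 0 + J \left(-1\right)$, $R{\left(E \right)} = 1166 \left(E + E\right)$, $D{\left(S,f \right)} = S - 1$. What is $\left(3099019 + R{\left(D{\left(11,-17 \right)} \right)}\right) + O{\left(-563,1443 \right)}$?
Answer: $3120896$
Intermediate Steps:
$D{\left(S,f \right)} = -1 + S$
$R{\left(E \right)} = 2332 E$ ($R{\left(E \right)} = 1166 \cdot 2 E = 2332 E$)
$O{\left(G,J \right)} = - J$ ($O{\left(G,J \right)} = 0 - J = - J$)
$\left(3099019 + R{\left(D{\left(11,-17 \right)} \right)}\right) + O{\left(-563,1443 \right)} = \left(3099019 + 2332 \left(-1 + 11\right)\right) - 1443 = \left(3099019 + 2332 \cdot 10\right) - 1443 = \left(3099019 + 23320\right) - 1443 = 3122339 - 1443 = 3120896$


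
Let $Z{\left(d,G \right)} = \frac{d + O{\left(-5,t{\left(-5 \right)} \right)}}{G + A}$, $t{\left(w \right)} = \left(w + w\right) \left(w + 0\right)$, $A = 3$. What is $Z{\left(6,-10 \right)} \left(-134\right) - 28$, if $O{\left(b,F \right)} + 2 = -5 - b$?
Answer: $\frac{340}{7} \approx 48.571$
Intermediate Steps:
$t{\left(w \right)} = 2 w^{2}$ ($t{\left(w \right)} = 2 w w = 2 w^{2}$)
$O{\left(b,F \right)} = -7 - b$ ($O{\left(b,F \right)} = -2 - \left(5 + b\right) = -7 - b$)
$Z{\left(d,G \right)} = \frac{-2 + d}{3 + G}$ ($Z{\left(d,G \right)} = \frac{d - 2}{G + 3} = \frac{d + \left(-7 + 5\right)}{3 + G} = \frac{d - 2}{3 + G} = \frac{-2 + d}{3 + G}$)
$Z{\left(6,-10 \right)} \left(-134\right) - 28 = \frac{-2 + 6}{3 - 10} \left(-134\right) - 28 = \frac{1}{-7} \cdot 4 \left(-134\right) - 28 = \left(- \frac{1}{7}\right) 4 \left(-134\right) - 28 = \left(- \frac{4}{7}\right) \left(-134\right) - 28 = \frac{536}{7} - 28 = \frac{340}{7}$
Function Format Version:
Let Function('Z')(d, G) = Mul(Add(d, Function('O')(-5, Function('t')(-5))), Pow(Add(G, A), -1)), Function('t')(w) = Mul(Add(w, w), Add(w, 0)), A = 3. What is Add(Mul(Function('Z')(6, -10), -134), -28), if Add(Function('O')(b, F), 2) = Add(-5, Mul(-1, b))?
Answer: Rational(340, 7) ≈ 48.571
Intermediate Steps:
Function('t')(w) = Mul(2, Pow(w, 2)) (Function('t')(w) = Mul(Mul(2, w), w) = Mul(2, Pow(w, 2)))
Function('O')(b, F) = Add(-7, Mul(-1, b)) (Function('O')(b, F) = Add(-2, Add(-5, Mul(-1, b))) = Add(-7, Mul(-1, b)))
Function('Z')(d, G) = Mul(Pow(Add(3, G), -1), Add(-2, d)) (Function('Z')(d, G) = Mul(Add(d, Add(-7, Mul(-1, -5))), Pow(Add(G, 3), -1)) = Mul(Add(d, Add(-7, 5)), Pow(Add(3, G), -1)) = Mul(Add(d, -2), Pow(Add(3, G), -1)) = Mul(Add(-2, d), Pow(Add(3, G), -1)) = Mul(Pow(Add(3, G), -1), Add(-2, d)))
Add(Mul(Function('Z')(6, -10), -134), -28) = Add(Mul(Mul(Pow(Add(3, -10), -1), Add(-2, 6)), -134), -28) = Add(Mul(Mul(Pow(-7, -1), 4), -134), -28) = Add(Mul(Mul(Rational(-1, 7), 4), -134), -28) = Add(Mul(Rational(-4, 7), -134), -28) = Add(Rational(536, 7), -28) = Rational(340, 7)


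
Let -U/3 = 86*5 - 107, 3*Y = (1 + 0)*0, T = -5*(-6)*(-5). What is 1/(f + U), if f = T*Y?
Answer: -1/969 ≈ -0.0010320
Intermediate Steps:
T = -150 (T = 30*(-5) = -150)
Y = 0 (Y = ((1 + 0)*0)/3 = (1*0)/3 = (⅓)*0 = 0)
f = 0 (f = -150*0 = 0)
U = -969 (U = -3*(86*5 - 107) = -3*(430 - 107) = -3*323 = -969)
1/(f + U) = 1/(0 - 969) = 1/(-969) = -1/969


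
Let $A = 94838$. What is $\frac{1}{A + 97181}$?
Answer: $\frac{1}{192019} \approx 5.2078 \cdot 10^{-6}$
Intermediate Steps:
$\frac{1}{A + 97181} = \frac{1}{94838 + 97181} = \frac{1}{192019}$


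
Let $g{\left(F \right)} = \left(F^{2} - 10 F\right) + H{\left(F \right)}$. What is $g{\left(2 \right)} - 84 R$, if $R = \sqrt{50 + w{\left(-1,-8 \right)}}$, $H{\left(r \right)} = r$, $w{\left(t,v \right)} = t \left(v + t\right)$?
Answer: $-14 - 84 \sqrt{59} \approx -659.22$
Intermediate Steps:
$w{\left(t,v \right)} = t \left(t + v\right)$
$g{\left(F \right)} = F^{2} - 9 F$ ($g{\left(F \right)} = \left(F^{2} - 10 F\right) + F = F^{2} - 9 F$)
$R = \sqrt{59}$ ($R = \sqrt{50 - \left(-1 - 8\right)} = \sqrt{50 - -9} = \sqrt{50 + 9} = \sqrt{59} \approx 7.6811$)
$g{\left(2 \right)} - 84 R = 2 \left(-9 + 2\right) - 84 \sqrt{59} = 2 \left(-7\right) - 84 \sqrt{59} = -14 - 84 \sqrt{59}$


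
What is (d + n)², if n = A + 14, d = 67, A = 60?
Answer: 19881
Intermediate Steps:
n = 74 (n = 60 + 14 = 74)
(d + n)² = (67 + 74)² = 141² = 19881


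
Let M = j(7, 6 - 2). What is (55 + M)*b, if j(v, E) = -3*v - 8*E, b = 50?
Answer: 100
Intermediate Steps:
j(v, E) = -8*E - 3*v
M = -53 (M = -8*(6 - 2) - 3*7 = -8*4 - 21 = -32 - 21 = -53)
(55 + M)*b = (55 - 53)*50 = 2*50 = 100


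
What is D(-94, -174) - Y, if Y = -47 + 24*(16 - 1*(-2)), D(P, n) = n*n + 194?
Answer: 30085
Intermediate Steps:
D(P, n) = 194 + n² (D(P, n) = n² + 194 = 194 + n²)
Y = 385 (Y = -47 + 24*(16 + 2) = -47 + 24*18 = -47 + 432 = 385)
D(-94, -174) - Y = (194 + (-174)²) - 1*385 = (194 + 30276) - 385 = 30470 - 385 = 30085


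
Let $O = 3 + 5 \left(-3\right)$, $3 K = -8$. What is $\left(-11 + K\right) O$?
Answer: $164$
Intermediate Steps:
$K = - \frac{8}{3}$ ($K = \frac{1}{3} \left(-8\right) = - \frac{8}{3} \approx -2.6667$)
$O = -12$ ($O = 3 - 15 = -12$)
$\left(-11 + K\right) O = \left(-11 - \frac{8}{3}\right) \left(-12\right) = \left(- \frac{41}{3}\right) \left(-12\right) = 164$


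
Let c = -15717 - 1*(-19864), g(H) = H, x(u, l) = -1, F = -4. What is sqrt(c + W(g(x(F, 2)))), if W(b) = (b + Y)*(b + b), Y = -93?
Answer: 17*sqrt(15) ≈ 65.841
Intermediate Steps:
c = 4147 (c = -15717 + 19864 = 4147)
W(b) = 2*b*(-93 + b) (W(b) = (b - 93)*(b + b) = (-93 + b)*(2*b) = 2*b*(-93 + b))
sqrt(c + W(g(x(F, 2)))) = sqrt(4147 + 2*(-1)*(-93 - 1)) = sqrt(4147 + 2*(-1)*(-94)) = sqrt(4147 + 188) = sqrt(4335) = 17*sqrt(15)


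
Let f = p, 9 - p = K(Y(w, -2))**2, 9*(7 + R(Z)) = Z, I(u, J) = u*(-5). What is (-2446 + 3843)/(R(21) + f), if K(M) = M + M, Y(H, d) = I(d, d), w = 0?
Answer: -4191/1187 ≈ -3.5308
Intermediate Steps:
I(u, J) = -5*u
R(Z) = -7 + Z/9
Y(H, d) = -5*d
K(M) = 2*M
p = -391 (p = 9 - (2*(-5*(-2)))**2 = 9 - (2*10)**2 = 9 - 1*20**2 = 9 - 1*400 = 9 - 400 = -391)
f = -391
(-2446 + 3843)/(R(21) + f) = (-2446 + 3843)/((-7 + (1/9)*21) - 391) = 1397/((-7 + 7/3) - 391) = 1397/(-14/3 - 391) = 1397/(-1187/3) = 1397*(-3/1187) = -4191/1187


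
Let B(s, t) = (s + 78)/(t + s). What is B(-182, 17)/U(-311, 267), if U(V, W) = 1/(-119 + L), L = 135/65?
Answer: -2432/33 ≈ -73.697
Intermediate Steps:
L = 27/13 (L = 135*(1/65) = 27/13 ≈ 2.0769)
U(V, W) = -13/1520 (U(V, W) = 1/(-119 + 27/13) = 1/(-1520/13) = -13/1520)
B(s, t) = (78 + s)/(s + t)
B(-182, 17)/U(-311, 267) = ((78 - 182)/(-182 + 17))/(-13/1520) = (-104/(-165))*(-1520/13) = -1/165*(-104)*(-1520/13) = (104/165)*(-1520/13) = -2432/33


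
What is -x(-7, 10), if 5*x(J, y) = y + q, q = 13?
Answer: -23/5 ≈ -4.6000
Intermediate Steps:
x(J, y) = 13/5 + y/5 (x(J, y) = (y + 13)/5 = (13 + y)/5 = 13/5 + y/5)
-x(-7, 10) = -(13/5 + (1/5)*10) = -(13/5 + 2) = -1*23/5 = -23/5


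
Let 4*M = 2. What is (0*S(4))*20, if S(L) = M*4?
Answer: 0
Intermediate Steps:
M = ½ (M = (¼)*2 = ½ ≈ 0.50000)
S(L) = 2 (S(L) = (½)*4 = 2)
(0*S(4))*20 = (0*2)*20 = 0*20 = 0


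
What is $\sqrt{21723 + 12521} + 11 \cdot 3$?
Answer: $33 + 2 \sqrt{8561} \approx 218.05$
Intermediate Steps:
$\sqrt{21723 + 12521} + 11 \cdot 3 = \sqrt{34244} + 33 = 2 \sqrt{8561} + 33 = 33 + 2 \sqrt{8561}$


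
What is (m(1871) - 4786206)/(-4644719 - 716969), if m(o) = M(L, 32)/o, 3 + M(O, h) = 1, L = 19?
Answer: 2238747857/2507929562 ≈ 0.89267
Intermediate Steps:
M(O, h) = -2 (M(O, h) = -3 + 1 = -2)
m(o) = -2/o
(m(1871) - 4786206)/(-4644719 - 716969) = (-2/1871 - 4786206)/(-4644719 - 716969) = (-2*1/1871 - 4786206)/(-5361688) = (-2/1871 - 4786206)*(-1/5361688) = -8954991428/1871*(-1/5361688) = 2238747857/2507929562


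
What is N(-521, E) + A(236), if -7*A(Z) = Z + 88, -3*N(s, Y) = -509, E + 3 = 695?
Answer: 2591/21 ≈ 123.38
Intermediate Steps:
E = 692 (E = -3 + 695 = 692)
N(s, Y) = 509/3 (N(s, Y) = -1/3*(-509) = 509/3)
A(Z) = -88/7 - Z/7 (A(Z) = -(Z + 88)/7 = -(88 + Z)/7 = -88/7 - Z/7)
N(-521, E) + A(236) = 509/3 + (-88/7 - 1/7*236) = 509/3 + (-88/7 - 236/7) = 509/3 - 324/7 = 2591/21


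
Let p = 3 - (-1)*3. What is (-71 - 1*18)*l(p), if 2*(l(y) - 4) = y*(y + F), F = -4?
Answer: -890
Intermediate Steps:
p = 6 (p = 3 - 1*(-3) = 3 + 3 = 6)
l(y) = 4 + y*(-4 + y)/2 (l(y) = 4 + (y*(y - 4))/2 = 4 + (y*(-4 + y))/2 = 4 + y*(-4 + y)/2)
(-71 - 1*18)*l(p) = (-71 - 1*18)*(4 + (½)*6² - 2*6) = (-71 - 18)*(4 + (½)*36 - 12) = -89*(4 + 18 - 12) = -89*10 = -890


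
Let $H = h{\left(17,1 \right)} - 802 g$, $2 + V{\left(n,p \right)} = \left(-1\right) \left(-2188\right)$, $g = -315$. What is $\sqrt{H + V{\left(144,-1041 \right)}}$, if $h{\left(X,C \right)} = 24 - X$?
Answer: $29 \sqrt{303} \approx 504.8$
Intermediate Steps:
$V{\left(n,p \right)} = 2186$ ($V{\left(n,p \right)} = -2 - -2188 = -2 + 2188 = 2186$)
$H = 252637$ ($H = \left(24 - 17\right) - -252630 = \left(24 - 17\right) + 252630 = 7 + 252630 = 252637$)
$\sqrt{H + V{\left(144,-1041 \right)}} = \sqrt{252637 + 2186} = \sqrt{254823} = 29 \sqrt{303}$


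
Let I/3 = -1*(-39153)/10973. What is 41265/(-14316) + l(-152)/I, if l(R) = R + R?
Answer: -17534047969/560514348 ≈ -31.282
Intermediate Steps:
l(R) = 2*R
I = 117459/10973 (I = 3*(-1*(-39153)/10973) = 3*(39153*(1/10973)) = 3*(39153/10973) = 117459/10973 ≈ 10.704)
41265/(-14316) + l(-152)/I = 41265/(-14316) + (2*(-152))/(117459/10973) = 41265*(-1/14316) - 304*10973/117459 = -13755/4772 - 3335792/117459 = -17534047969/560514348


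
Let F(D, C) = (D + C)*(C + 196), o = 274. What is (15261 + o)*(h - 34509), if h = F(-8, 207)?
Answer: 709763080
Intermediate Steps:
F(D, C) = (196 + C)*(C + D) (F(D, C) = (C + D)*(196 + C) = (196 + C)*(C + D))
h = 80197 (h = 207² + 196*207 + 196*(-8) + 207*(-8) = 42849 + 40572 - 1568 - 1656 = 80197)
(15261 + o)*(h - 34509) = (15261 + 274)*(80197 - 34509) = 15535*45688 = 709763080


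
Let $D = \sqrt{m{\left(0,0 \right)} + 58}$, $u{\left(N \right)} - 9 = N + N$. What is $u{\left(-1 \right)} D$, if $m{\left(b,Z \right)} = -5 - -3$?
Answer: $14 \sqrt{14} \approx 52.383$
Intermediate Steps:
$m{\left(b,Z \right)} = -2$ ($m{\left(b,Z \right)} = -5 + 3 = -2$)
$u{\left(N \right)} = 9 + 2 N$ ($u{\left(N \right)} = 9 + \left(N + N\right) = 9 + 2 N$)
$D = 2 \sqrt{14}$ ($D = \sqrt{-2 + 58} = \sqrt{56} = 2 \sqrt{14} \approx 7.4833$)
$u{\left(-1 \right)} D = \left(9 + 2 \left(-1\right)\right) 2 \sqrt{14} = \left(9 - 2\right) 2 \sqrt{14} = 7 \cdot 2 \sqrt{14} = 14 \sqrt{14}$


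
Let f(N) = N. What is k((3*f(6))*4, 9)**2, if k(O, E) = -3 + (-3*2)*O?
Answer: 189225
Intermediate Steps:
k(O, E) = -3 - 6*O
k((3*f(6))*4, 9)**2 = (-3 - 6*3*6*4)**2 = (-3 - 108*4)**2 = (-3 - 6*72)**2 = (-3 - 432)**2 = (-435)**2 = 189225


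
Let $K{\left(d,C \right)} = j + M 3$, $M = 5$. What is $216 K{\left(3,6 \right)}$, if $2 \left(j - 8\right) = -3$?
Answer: $4644$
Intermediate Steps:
$j = \frac{13}{2}$ ($j = 8 + \frac{1}{2} \left(-3\right) = 8 - \frac{3}{2} = \frac{13}{2} \approx 6.5$)
$K{\left(d,C \right)} = \frac{43}{2}$ ($K{\left(d,C \right)} = \frac{13}{2} + 5 \cdot 3 = \frac{13}{2} + 15 = \frac{43}{2}$)
$216 K{\left(3,6 \right)} = 216 \cdot \frac{43}{2} = 4644$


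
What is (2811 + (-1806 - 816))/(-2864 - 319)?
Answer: -63/1061 ≈ -0.059378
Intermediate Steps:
(2811 + (-1806 - 816))/(-2864 - 319) = (2811 - 2622)/(-3183) = 189*(-1/3183) = -63/1061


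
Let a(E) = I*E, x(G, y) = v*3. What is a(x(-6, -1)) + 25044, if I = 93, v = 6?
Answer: 26718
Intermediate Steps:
x(G, y) = 18 (x(G, y) = 6*3 = 18)
a(E) = 93*E
a(x(-6, -1)) + 25044 = 93*18 + 25044 = 1674 + 25044 = 26718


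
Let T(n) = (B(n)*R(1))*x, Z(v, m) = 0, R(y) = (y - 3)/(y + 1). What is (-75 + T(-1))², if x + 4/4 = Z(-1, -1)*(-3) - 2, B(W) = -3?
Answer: 7056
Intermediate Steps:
R(y) = (-3 + y)/(1 + y)
x = -3 (x = -1 + (0*(-3) - 2) = -1 + (0 - 2) = -1 - 2 = -3)
T(n) = -9 (T(n) = -3*(-3 + 1)/(1 + 1)*(-3) = -3*(-2)/2*(-3) = -3*(-1)*(-3) = 3*(-3) = -9)
(-75 + T(-1))² = (-75 - 9)² = (-84)² = 7056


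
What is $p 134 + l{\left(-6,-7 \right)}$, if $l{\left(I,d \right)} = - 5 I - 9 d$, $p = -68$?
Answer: $-9019$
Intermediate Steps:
$l{\left(I,d \right)} = - 9 d - 5 I$
$p 134 + l{\left(-6,-7 \right)} = \left(-68\right) 134 - -93 = -9112 + \left(63 + 30\right) = -9112 + 93 = -9019$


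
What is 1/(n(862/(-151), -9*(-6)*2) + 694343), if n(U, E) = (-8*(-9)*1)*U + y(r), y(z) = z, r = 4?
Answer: 151/104784333 ≈ 1.4411e-6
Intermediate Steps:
n(U, E) = 4 + 72*U (n(U, E) = (-8*(-9)*1)*U + 4 = (72*1)*U + 4 = 72*U + 4 = 4 + 72*U)
1/(n(862/(-151), -9*(-6)*2) + 694343) = 1/((4 + 72*(862/(-151))) + 694343) = 1/((4 + 72*(862*(-1/151))) + 694343) = 1/((4 + 72*(-862/151)) + 694343) = 1/((4 - 62064/151) + 694343) = 1/(-61460/151 + 694343) = 1/(104784333/151) = 151/104784333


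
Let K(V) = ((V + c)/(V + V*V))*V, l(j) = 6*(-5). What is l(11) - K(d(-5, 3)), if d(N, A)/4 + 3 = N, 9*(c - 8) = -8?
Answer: -8594/279 ≈ -30.803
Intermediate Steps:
c = 64/9 (c = 8 + (⅑)*(-8) = 8 - 8/9 = 64/9 ≈ 7.1111)
d(N, A) = -12 + 4*N
l(j) = -30
K(V) = V*(64/9 + V)/(V + V²) (K(V) = ((V + 64/9)/(V + V*V))*V = ((64/9 + V)/(V + V²))*V = V*(64/9 + V)/(V + V²))
l(11) - K(d(-5, 3)) = -30 - (64/9 + (-12 + 4*(-5)))/(1 + (-12 + 4*(-5))) = -30 - (64/9 + (-12 - 20))/(1 + (-12 - 20)) = -30 - (64/9 - 32)/(1 - 32) = -30 - (-224)/((-31)*9) = -30 - (-1)*(-224)/(31*9) = -30 - 1*224/279 = -30 - 224/279 = -8594/279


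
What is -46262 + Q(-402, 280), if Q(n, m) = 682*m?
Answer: 144698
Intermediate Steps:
-46262 + Q(-402, 280) = -46262 + 682*280 = -46262 + 190960 = 144698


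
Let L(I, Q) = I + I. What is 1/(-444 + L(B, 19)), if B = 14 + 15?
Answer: -1/386 ≈ -0.0025907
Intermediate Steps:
B = 29
L(I, Q) = 2*I
1/(-444 + L(B, 19)) = 1/(-444 + 2*29) = 1/(-444 + 58) = 1/(-386) = -1/386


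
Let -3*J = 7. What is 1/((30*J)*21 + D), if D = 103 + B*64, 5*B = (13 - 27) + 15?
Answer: -5/6771 ≈ -0.00073844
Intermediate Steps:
J = -7/3 (J = -1/3*7 = -7/3 ≈ -2.3333)
B = 1/5 (B = ((13 - 27) + 15)/5 = (-14 + 15)/5 = (1/5)*1 = 1/5 ≈ 0.20000)
D = 579/5 (D = 103 + (1/5)*64 = 103 + 64/5 = 579/5 ≈ 115.80)
1/((30*J)*21 + D) = 1/((30*(-7/3))*21 + 579/5) = 1/(-70*21 + 579/5) = 1/(-1470 + 579/5) = 1/(-6771/5) = -5/6771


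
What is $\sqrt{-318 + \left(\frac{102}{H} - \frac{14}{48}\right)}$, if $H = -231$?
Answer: $\frac{i \sqrt{272126778}}{924} \approx 17.853 i$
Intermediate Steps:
$\sqrt{-318 + \left(\frac{102}{H} - \frac{14}{48}\right)} = \sqrt{-318 + \left(\frac{102}{-231} - \frac{14}{48}\right)} = \sqrt{-318 + \left(102 \left(- \frac{1}{231}\right) - \frac{7}{24}\right)} = \sqrt{-318 - \frac{1355}{1848}} = \sqrt{- \frac{589019}{1848}} = \frac{i \sqrt{272126778}}{924}$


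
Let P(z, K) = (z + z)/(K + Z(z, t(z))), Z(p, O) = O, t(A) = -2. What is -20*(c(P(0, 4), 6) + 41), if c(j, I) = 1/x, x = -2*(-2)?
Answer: -825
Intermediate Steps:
x = 4
P(z, K) = 2*z/(-2 + K) (P(z, K) = (z + z)/(K - 2) = (2*z)/(-2 + K) = 2*z/(-2 + K))
c(j, I) = ¼ (c(j, I) = 1/4 = ¼)
-20*(c(P(0, 4), 6) + 41) = -20*(¼ + 41) = -20*165/4 = -825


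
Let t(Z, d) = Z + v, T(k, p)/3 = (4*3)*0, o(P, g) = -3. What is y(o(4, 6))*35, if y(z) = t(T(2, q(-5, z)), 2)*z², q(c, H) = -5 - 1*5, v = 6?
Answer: 1890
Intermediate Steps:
q(c, H) = -10 (q(c, H) = -5 - 5 = -10)
T(k, p) = 0 (T(k, p) = 3*((4*3)*0) = 3*(12*0) = 3*0 = 0)
t(Z, d) = 6 + Z (t(Z, d) = Z + 6 = 6 + Z)
y(z) = 6*z² (y(z) = (6 + 0)*z² = 6*z²)
y(o(4, 6))*35 = (6*(-3)²)*35 = (6*9)*35 = 54*35 = 1890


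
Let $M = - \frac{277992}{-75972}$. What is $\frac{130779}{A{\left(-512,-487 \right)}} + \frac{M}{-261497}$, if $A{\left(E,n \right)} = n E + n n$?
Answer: $\frac{3799615105}{14135743329} \approx 0.2688$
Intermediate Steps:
$M = \frac{1782}{487}$ ($M = \left(-277992\right) \left(- \frac{1}{75972}\right) = \frac{1782}{487} \approx 3.6591$)
$A{\left(E,n \right)} = n^{2} + E n$ ($A{\left(E,n \right)} = E n + n^{2} = n^{2} + E n$)
$\frac{130779}{A{\left(-512,-487 \right)}} + \frac{M}{-261497} = \frac{130779}{\left(-487\right) \left(-512 - 487\right)} + \frac{1782}{487 \left(-261497\right)} = \frac{130779}{\left(-487\right) \left(-999\right)} + \frac{1782}{487} \left(- \frac{1}{261497}\right) = \frac{130779}{486513} - \frac{1782}{127349039} = 130779 \cdot \frac{1}{486513} - \frac{1782}{127349039} = \frac{14531}{54057} - \frac{1782}{127349039} = \frac{3799615105}{14135743329}$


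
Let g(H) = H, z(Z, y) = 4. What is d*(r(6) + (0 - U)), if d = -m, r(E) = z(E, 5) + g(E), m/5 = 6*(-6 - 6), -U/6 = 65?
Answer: 144000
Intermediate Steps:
U = -390 (U = -6*65 = -390)
m = -360 (m = 5*(6*(-6 - 6)) = 5*(6*(-12)) = 5*(-72) = -360)
r(E) = 4 + E
d = 360 (d = -1*(-360) = 360)
d*(r(6) + (0 - U)) = 360*((4 + 6) + (0 - 1*(-390))) = 360*(10 + (0 + 390)) = 360*(10 + 390) = 360*400 = 144000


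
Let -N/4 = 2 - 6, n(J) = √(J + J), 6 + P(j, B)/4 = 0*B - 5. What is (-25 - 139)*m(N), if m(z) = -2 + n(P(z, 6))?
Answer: 328 - 328*I*√22 ≈ 328.0 - 1538.5*I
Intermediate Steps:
P(j, B) = -44 (P(j, B) = -24 + 4*(0*B - 5) = -24 + 4*(0 - 5) = -24 + 4*(-5) = -24 - 20 = -44)
n(J) = √2*√J (n(J) = √(2*J) = √2*√J)
N = 16 (N = -4*(2 - 6) = -4*(-4) = 16)
m(z) = -2 + 2*I*√22 (m(z) = -2 + √2*√(-44) = -2 + √2*(2*I*√11) = -2 + 2*I*√22)
(-25 - 139)*m(N) = (-25 - 139)*(-2 + 2*I*√22) = -164*(-2 + 2*I*√22) = 328 - 328*I*√22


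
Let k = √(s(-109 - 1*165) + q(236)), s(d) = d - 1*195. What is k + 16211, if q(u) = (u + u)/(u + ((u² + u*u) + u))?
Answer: 16211 + 4*I*√1646439/237 ≈ 16211.0 + 21.656*I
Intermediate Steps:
q(u) = 2*u/(2*u + 2*u²) (q(u) = (2*u)/(u + ((u² + u²) + u)) = (2*u)/(u + (2*u² + u)) = (2*u)/(u + (u + 2*u²)) = (2*u)/(2*u + 2*u²) = 2*u/(2*u + 2*u²))
s(d) = -195 + d (s(d) = d - 195 = -195 + d)
k = 4*I*√1646439/237 (k = √((-195 + (-109 - 1*165)) + 1/(1 + 236)) = √((-195 + (-109 - 165)) + 1/237) = √((-195 - 274) + 1/237) = √(-469 + 1/237) = √(-111152/237) = 4*I*√1646439/237 ≈ 21.656*I)
k + 16211 = 4*I*√1646439/237 + 16211 = 16211 + 4*I*√1646439/237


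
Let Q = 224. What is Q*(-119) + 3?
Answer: -26653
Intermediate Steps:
Q*(-119) + 3 = 224*(-119) + 3 = -26656 + 3 = -26653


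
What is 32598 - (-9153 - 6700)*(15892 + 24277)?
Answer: 636831755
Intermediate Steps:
32598 - (-9153 - 6700)*(15892 + 24277) = 32598 - (-15853)*40169 = 32598 - 1*(-636799157) = 32598 + 636799157 = 636831755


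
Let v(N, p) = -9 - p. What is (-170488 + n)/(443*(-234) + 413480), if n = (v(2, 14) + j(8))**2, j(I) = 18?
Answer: -170463/309818 ≈ -0.55020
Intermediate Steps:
n = 25 (n = ((-9 - 1*14) + 18)**2 = ((-9 - 14) + 18)**2 = (-23 + 18)**2 = (-5)**2 = 25)
(-170488 + n)/(443*(-234) + 413480) = (-170488 + 25)/(443*(-234) + 413480) = -170463/(-103662 + 413480) = -170463/309818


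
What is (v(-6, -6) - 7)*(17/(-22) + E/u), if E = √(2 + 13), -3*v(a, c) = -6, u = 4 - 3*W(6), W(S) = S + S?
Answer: 85/22 + 5*√15/32 ≈ 4.4688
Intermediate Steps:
W(S) = 2*S
u = -32 (u = 4 - 6*6 = 4 - 3*12 = 4 - 36 = -32)
v(a, c) = 2 (v(a, c) = -⅓*(-6) = 2)
E = √15 ≈ 3.8730
(v(-6, -6) - 7)*(17/(-22) + E/u) = (2 - 7)*(17/(-22) + √15/(-32)) = -5*(17*(-1/22) + √15*(-1/32)) = -5*(-17/22 - √15/32) = 85/22 + 5*√15/32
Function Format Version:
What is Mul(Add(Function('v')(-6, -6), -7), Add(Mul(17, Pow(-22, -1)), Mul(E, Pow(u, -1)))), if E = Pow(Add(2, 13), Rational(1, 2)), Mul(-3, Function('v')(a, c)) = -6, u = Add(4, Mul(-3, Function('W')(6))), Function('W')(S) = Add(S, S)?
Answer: Add(Rational(85, 22), Mul(Rational(5, 32), Pow(15, Rational(1, 2)))) ≈ 4.4688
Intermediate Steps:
Function('W')(S) = Mul(2, S)
u = -32 (u = Add(4, Mul(-3, Mul(2, 6))) = Add(4, Mul(-3, 12)) = Add(4, -36) = -32)
Function('v')(a, c) = 2 (Function('v')(a, c) = Mul(Rational(-1, 3), -6) = 2)
E = Pow(15, Rational(1, 2)) ≈ 3.8730
Mul(Add(Function('v')(-6, -6), -7), Add(Mul(17, Pow(-22, -1)), Mul(E, Pow(u, -1)))) = Mul(Add(2, -7), Add(Mul(17, Pow(-22, -1)), Mul(Pow(15, Rational(1, 2)), Pow(-32, -1)))) = Mul(-5, Add(Mul(17, Rational(-1, 22)), Mul(Pow(15, Rational(1, 2)), Rational(-1, 32)))) = Mul(-5, Add(Rational(-17, 22), Mul(Rational(-1, 32), Pow(15, Rational(1, 2))))) = Add(Rational(85, 22), Mul(Rational(5, 32), Pow(15, Rational(1, 2))))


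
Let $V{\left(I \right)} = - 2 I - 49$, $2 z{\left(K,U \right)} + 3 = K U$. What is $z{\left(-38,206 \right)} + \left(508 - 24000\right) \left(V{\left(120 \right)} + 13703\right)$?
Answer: $- \frac{630251207}{2} \approx -3.1513 \cdot 10^{8}$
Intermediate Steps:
$z{\left(K,U \right)} = - \frac{3}{2} + \frac{K U}{2}$
$V{\left(I \right)} = -49 - 2 I$ ($V{\left(I \right)} = - 2 I - 49 = -49 - 2 I$)
$z{\left(-38,206 \right)} + \left(508 - 24000\right) \left(V{\left(120 \right)} + 13703\right) = \left(- \frac{3}{2} + \frac{1}{2} \left(-38\right) 206\right) + \left(508 - 24000\right) \left(\left(-49 - 240\right) + 13703\right) = \left(- \frac{3}{2} - 3914\right) - 23492 \left(\left(-49 - 240\right) + 13703\right) = - \frac{7831}{2} - 23492 \left(-289 + 13703\right) = - \frac{7831}{2} - 315121688 = - \frac{630251207}{2}$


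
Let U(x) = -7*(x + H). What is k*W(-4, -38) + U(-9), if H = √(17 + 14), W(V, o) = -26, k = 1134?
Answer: -29421 - 7*√31 ≈ -29460.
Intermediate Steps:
H = √31 ≈ 5.5678
U(x) = -7*x - 7*√31 (U(x) = -7*(x + √31) = -7*x - 7*√31)
k*W(-4, -38) + U(-9) = 1134*(-26) + (-7*(-9) - 7*√31) = -29484 + (63 - 7*√31) = -29421 - 7*√31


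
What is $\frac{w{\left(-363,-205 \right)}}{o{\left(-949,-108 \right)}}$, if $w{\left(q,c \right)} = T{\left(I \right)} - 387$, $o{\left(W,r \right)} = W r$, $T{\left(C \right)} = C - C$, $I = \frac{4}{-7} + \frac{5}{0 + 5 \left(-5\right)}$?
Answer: $- \frac{43}{11388} \approx -0.0037759$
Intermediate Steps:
$I = - \frac{27}{35}$ ($I = 4 \left(- \frac{1}{7}\right) + \frac{5}{0 - 25} = - \frac{4}{7} + \frac{5}{-25} = - \frac{4}{7} + 5 \left(- \frac{1}{25}\right) = - \frac{4}{7} - \frac{1}{5} = - \frac{27}{35} \approx -0.77143$)
$T{\left(C \right)} = 0$
$w{\left(q,c \right)} = -387$ ($w{\left(q,c \right)} = 0 - 387 = -387$)
$\frac{w{\left(-363,-205 \right)}}{o{\left(-949,-108 \right)}} = - \frac{387}{\left(-949\right) \left(-108\right)} = - \frac{387}{102492} = \left(-387\right) \frac{1}{102492} = - \frac{43}{11388}$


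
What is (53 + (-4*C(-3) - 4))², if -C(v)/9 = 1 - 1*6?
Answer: 17161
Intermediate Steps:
C(v) = 45 (C(v) = -9*(1 - 1*6) = -9*(1 - 6) = -9*(-5) = 45)
(53 + (-4*C(-3) - 4))² = (53 + (-4*45 - 4))² = (53 + (-180 - 4))² = (53 - 184)² = (-131)² = 17161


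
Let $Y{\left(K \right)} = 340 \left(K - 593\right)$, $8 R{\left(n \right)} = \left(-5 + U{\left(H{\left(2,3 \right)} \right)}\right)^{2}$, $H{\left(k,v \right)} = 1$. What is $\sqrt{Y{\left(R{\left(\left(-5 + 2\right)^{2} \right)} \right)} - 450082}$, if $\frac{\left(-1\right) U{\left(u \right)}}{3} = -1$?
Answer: $2 i \sqrt{162883} \approx 807.18 i$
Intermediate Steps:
$U{\left(u \right)} = 3$ ($U{\left(u \right)} = \left(-3\right) \left(-1\right) = 3$)
$R{\left(n \right)} = \frac{1}{2}$ ($R{\left(n \right)} = \frac{\left(-5 + 3\right)^{2}}{8} = \frac{\left(-2\right)^{2}}{8} = \frac{1}{8} \cdot 4 = \frac{1}{2}$)
$Y{\left(K \right)} = -201620 + 340 K$ ($Y{\left(K \right)} = 340 \left(-593 + K\right) = -201620 + 340 K$)
$\sqrt{Y{\left(R{\left(\left(-5 + 2\right)^{2} \right)} \right)} - 450082} = \sqrt{\left(-201620 + 340 \cdot \frac{1}{2}\right) - 450082} = \sqrt{\left(-201620 + 170\right) - 450082} = \sqrt{-201450 - 450082} = \sqrt{-651532} = 2 i \sqrt{162883}$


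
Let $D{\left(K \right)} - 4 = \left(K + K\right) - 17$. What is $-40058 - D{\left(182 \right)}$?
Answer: $-40409$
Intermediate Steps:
$D{\left(K \right)} = -13 + 2 K$ ($D{\left(K \right)} = 4 + \left(\left(K + K\right) - 17\right) = 4 + \left(2 K - 17\right) = 4 + \left(-17 + 2 K\right) = -13 + 2 K$)
$-40058 - D{\left(182 \right)} = -40058 - \left(-13 + 2 \cdot 182\right) = -40058 - \left(-13 + 364\right) = -40058 - 351 = -40409$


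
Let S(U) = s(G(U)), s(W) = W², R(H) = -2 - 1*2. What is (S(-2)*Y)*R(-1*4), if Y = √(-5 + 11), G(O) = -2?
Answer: -16*√6 ≈ -39.192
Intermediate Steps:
R(H) = -4 (R(H) = -2 - 2 = -4)
Y = √6 ≈ 2.4495
S(U) = 4 (S(U) = (-2)² = 4)
(S(-2)*Y)*R(-1*4) = (4*√6)*(-4) = -16*√6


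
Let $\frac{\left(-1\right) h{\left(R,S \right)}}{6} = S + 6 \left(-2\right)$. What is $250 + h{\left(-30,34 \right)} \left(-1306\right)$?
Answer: $172642$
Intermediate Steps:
$h{\left(R,S \right)} = 72 - 6 S$ ($h{\left(R,S \right)} = - 6 \left(S + 6 \left(-2\right)\right) = - 6 \left(S - 12\right) = - 6 \left(-12 + S\right) = 72 - 6 S$)
$250 + h{\left(-30,34 \right)} \left(-1306\right) = 250 + \left(72 - 204\right) \left(-1306\right) = 250 - -172392 = 250 + 172392 = 172642$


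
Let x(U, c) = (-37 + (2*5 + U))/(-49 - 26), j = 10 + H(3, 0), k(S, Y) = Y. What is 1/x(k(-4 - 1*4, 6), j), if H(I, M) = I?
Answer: 25/7 ≈ 3.5714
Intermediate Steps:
j = 13 (j = 10 + 3 = 13)
x(U, c) = 9/25 - U/75 (x(U, c) = (-37 + (10 + U))/(-75) = (-27 + U)*(-1/75) = 9/25 - U/75)
1/x(k(-4 - 1*4, 6), j) = 1/(9/25 - 1/75*6) = 1/(9/25 - 2/25) = 1/(7/25) = 25/7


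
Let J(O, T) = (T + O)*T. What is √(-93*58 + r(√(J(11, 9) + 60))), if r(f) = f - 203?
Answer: √(-5597 + 4*√15) ≈ 74.709*I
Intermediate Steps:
J(O, T) = T*(O + T) (J(O, T) = (O + T)*T = T*(O + T))
r(f) = -203 + f
√(-93*58 + r(√(J(11, 9) + 60))) = √(-93*58 + (-203 + √(9*(11 + 9) + 60))) = √(-5394 + (-203 + √(9*20 + 60))) = √(-5394 + (-203 + √(180 + 60))) = √(-5394 + (-203 + √240)) = √(-5394 + (-203 + 4*√15)) = √(-5597 + 4*√15)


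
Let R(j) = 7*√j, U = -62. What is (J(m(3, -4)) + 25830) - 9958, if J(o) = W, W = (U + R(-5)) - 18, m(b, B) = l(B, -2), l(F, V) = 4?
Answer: 15792 + 7*I*√5 ≈ 15792.0 + 15.652*I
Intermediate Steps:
m(b, B) = 4
W = -80 + 7*I*√5 (W = (-62 + 7*√(-5)) - 18 = (-62 + 7*(I*√5)) - 18 = (-62 + 7*I*√5) - 18 = -80 + 7*I*√5 ≈ -80.0 + 15.652*I)
J(o) = -80 + 7*I*√5
(J(m(3, -4)) + 25830) - 9958 = ((-80 + 7*I*√5) + 25830) - 9958 = (25750 + 7*I*√5) - 9958 = 15792 + 7*I*√5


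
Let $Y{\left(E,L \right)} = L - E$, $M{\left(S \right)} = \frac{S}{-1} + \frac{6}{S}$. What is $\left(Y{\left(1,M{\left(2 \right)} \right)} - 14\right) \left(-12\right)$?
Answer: $168$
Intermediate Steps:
$M{\left(S \right)} = - S + \frac{6}{S}$ ($M{\left(S \right)} = S \left(-1\right) + \frac{6}{S} = - S + \frac{6}{S}$)
$\left(Y{\left(1,M{\left(2 \right)} \right)} - 14\right) \left(-12\right) = \left(\left(\left(\left(-1\right) 2 + \frac{6}{2}\right) - 1\right) - 14\right) \left(-12\right) = \left(\left(\left(-2 + 6 \cdot \frac{1}{2}\right) - 1\right) - 14\right) \left(-12\right) = \left(\left(\left(-2 + 3\right) - 1\right) - 14\right) \left(-12\right) = \left(\left(1 - 1\right) - 14\right) \left(-12\right) = \left(0 - 14\right) \left(-12\right) = \left(-14\right) \left(-12\right) = 168$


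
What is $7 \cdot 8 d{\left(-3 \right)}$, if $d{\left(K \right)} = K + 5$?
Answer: $112$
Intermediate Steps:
$d{\left(K \right)} = 5 + K$
$7 \cdot 8 d{\left(-3 \right)} = 7 \cdot 8 \left(5 - 3\right) = 56 \cdot 2 = 112$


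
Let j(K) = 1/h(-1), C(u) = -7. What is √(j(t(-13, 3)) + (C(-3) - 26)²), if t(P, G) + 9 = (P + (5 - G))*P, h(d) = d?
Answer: 8*√17 ≈ 32.985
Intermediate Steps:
t(P, G) = -9 + P*(5 + P - G) (t(P, G) = -9 + (P + (5 - G))*P = -9 + (5 + P - G)*P = -9 + P*(5 + P - G))
j(K) = -1 (j(K) = 1/(-1) = -1)
√(j(t(-13, 3)) + (C(-3) - 26)²) = √(-1 + (-7 - 26)²) = √(-1 + (-33)²) = √(-1 + 1089) = √1088 = 8*√17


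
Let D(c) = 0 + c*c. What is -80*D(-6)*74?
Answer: -213120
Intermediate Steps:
D(c) = c² (D(c) = 0 + c² = c²)
-80*D(-6)*74 = -80*(-6)²*74 = -80*36*74 = -2880*74 = -213120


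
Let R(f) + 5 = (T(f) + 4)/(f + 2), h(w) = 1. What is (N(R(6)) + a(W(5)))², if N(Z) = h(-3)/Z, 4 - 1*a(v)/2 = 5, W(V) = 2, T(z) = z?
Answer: 1156/225 ≈ 5.1378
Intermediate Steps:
a(v) = -2 (a(v) = 8 - 2*5 = 8 - 10 = -2)
R(f) = -5 + (4 + f)/(2 + f) (R(f) = -5 + (f + 4)/(f + 2) = -5 + (4 + f)/(2 + f))
N(Z) = 1/Z
(N(R(6)) + a(W(5)))² = (1/(2*(-3 - 2*6)/(2 + 6)) - 2)² = (1/(2*(-3 - 12)/8) - 2)² = (1/(2*(⅛)*(-15)) - 2)² = (1/(-15/4) - 2)² = (-4/15 - 2)² = (-34/15)² = 1156/225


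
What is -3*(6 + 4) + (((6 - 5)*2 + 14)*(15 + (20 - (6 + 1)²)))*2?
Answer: -478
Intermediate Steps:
-3*(6 + 4) + (((6 - 5)*2 + 14)*(15 + (20 - (6 + 1)²)))*2 = -3*10 + ((1*2 + 14)*(15 + (20 - 1*7²)))*2 = -30 + ((2 + 14)*(15 + (20 - 1*49)))*2 = -30 + (16*(15 + (20 - 49)))*2 = -30 + (16*(15 - 29))*2 = -30 + (16*(-14))*2 = -30 - 224*2 = -30 - 448 = -478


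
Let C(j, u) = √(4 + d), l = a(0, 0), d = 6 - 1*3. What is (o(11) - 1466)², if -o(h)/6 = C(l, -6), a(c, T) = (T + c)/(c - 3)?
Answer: 2149408 + 17592*√7 ≈ 2.1960e+6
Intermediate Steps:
d = 3 (d = 6 - 3 = 3)
a(c, T) = (T + c)/(-3 + c)
l = 0 (l = (0 + 0)/(-3 + 0) = 0/(-3) = -⅓*0 = 0)
C(j, u) = √7 (C(j, u) = √(4 + 3) = √7)
o(h) = -6*√7
(o(11) - 1466)² = (-6*√7 - 1466)² = (-1466 - 6*√7)²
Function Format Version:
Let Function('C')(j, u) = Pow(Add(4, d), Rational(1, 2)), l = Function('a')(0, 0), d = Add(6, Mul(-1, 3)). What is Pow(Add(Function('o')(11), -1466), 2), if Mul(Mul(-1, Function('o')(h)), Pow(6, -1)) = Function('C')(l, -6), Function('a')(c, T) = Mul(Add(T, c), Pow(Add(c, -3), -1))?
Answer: Add(2149408, Mul(17592, Pow(7, Rational(1, 2)))) ≈ 2.1960e+6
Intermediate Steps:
d = 3 (d = Add(6, -3) = 3)
Function('a')(c, T) = Mul(Pow(Add(-3, c), -1), Add(T, c)) (Function('a')(c, T) = Mul(Add(T, c), Pow(Add(-3, c), -1)) = Mul(Pow(Add(-3, c), -1), Add(T, c)))
l = 0 (l = Mul(Pow(Add(-3, 0), -1), Add(0, 0)) = Mul(Pow(-3, -1), 0) = Mul(Rational(-1, 3), 0) = 0)
Function('C')(j, u) = Pow(7, Rational(1, 2)) (Function('C')(j, u) = Pow(Add(4, 3), Rational(1, 2)) = Pow(7, Rational(1, 2)))
Function('o')(h) = Mul(-6, Pow(7, Rational(1, 2)))
Pow(Add(Function('o')(11), -1466), 2) = Pow(Add(Mul(-6, Pow(7, Rational(1, 2))), -1466), 2) = Pow(Add(-1466, Mul(-6, Pow(7, Rational(1, 2)))), 2)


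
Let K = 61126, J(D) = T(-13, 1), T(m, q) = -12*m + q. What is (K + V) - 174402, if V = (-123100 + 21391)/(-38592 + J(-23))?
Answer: -4353661351/38435 ≈ -1.1327e+5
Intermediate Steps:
T(m, q) = q - 12*m
J(D) = 157 (J(D) = 1 - 12*(-13) = 1 + 156 = 157)
V = 101709/38435 (V = (-123100 + 21391)/(-38592 + 157) = -101709/(-38435) = -101709*(-1/38435) = 101709/38435 ≈ 2.6463)
(K + V) - 174402 = (61126 + 101709/38435) - 174402 = 2349479519/38435 - 174402 = -4353661351/38435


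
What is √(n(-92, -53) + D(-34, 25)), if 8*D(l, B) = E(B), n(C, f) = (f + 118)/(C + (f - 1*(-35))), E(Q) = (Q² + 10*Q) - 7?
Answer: √13057/11 ≈ 10.388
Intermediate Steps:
E(Q) = -7 + Q² + 10*Q
n(C, f) = (118 + f)/(35 + C + f) (n(C, f) = (118 + f)/(C + (f + 35)) = (118 + f)/(C + (35 + f)) = (118 + f)/(35 + C + f))
D(l, B) = -7/8 + B²/8 + 5*B/4 (D(l, B) = (-7 + B² + 10*B)/8 = -7/8 + B²/8 + 5*B/4)
√(n(-92, -53) + D(-34, 25)) = √((118 - 53)/(35 - 92 - 53) + (-7/8 + (⅛)*25² + (5/4)*25)) = √(65/(-110) + (-7/8 + (⅛)*625 + 125/4)) = √(-1/110*65 + (-7/8 + 625/8 + 125/4)) = √(-13/22 + 217/2) = √(1187/11) = √13057/11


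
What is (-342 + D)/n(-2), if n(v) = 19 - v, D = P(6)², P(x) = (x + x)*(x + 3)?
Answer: 3774/7 ≈ 539.14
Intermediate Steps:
P(x) = 2*x*(3 + x) (P(x) = (2*x)*(3 + x) = 2*x*(3 + x))
D = 11664 (D = (2*6*(3 + 6))² = (2*6*9)² = 108² = 11664)
(-342 + D)/n(-2) = (-342 + 11664)/(19 - 1*(-2)) = 11322/(19 + 2) = 11322/21 = (1/21)*11322 = 3774/7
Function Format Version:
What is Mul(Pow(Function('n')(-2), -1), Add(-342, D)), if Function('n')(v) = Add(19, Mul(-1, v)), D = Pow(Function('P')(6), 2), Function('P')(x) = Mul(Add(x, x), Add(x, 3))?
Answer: Rational(3774, 7) ≈ 539.14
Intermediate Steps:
Function('P')(x) = Mul(2, x, Add(3, x)) (Function('P')(x) = Mul(Mul(2, x), Add(3, x)) = Mul(2, x, Add(3, x)))
D = 11664 (D = Pow(Mul(2, 6, Add(3, 6)), 2) = Pow(Mul(2, 6, 9), 2) = Pow(108, 2) = 11664)
Mul(Pow(Function('n')(-2), -1), Add(-342, D)) = Mul(Pow(Add(19, Mul(-1, -2)), -1), Add(-342, 11664)) = Mul(Pow(Add(19, 2), -1), 11322) = Mul(Pow(21, -1), 11322) = Mul(Rational(1, 21), 11322) = Rational(3774, 7)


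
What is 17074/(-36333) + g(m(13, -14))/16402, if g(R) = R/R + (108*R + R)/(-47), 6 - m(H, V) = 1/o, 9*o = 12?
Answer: -52725312257/112035566808 ≈ -0.47061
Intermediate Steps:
o = 4/3 (o = (⅑)*12 = 4/3 ≈ 1.3333)
m(H, V) = 21/4 (m(H, V) = 6 - 1/4/3 = 6 - 1*¾ = 6 - ¾ = 21/4)
g(R) = 1 - 109*R/47 (g(R) = 1 + (109*R)*(-1/47) = 1 - 109*R/47)
17074/(-36333) + g(m(13, -14))/16402 = 17074/(-36333) + (1 - 109/47*21/4)/16402 = 17074*(-1/36333) + (1 - 2289/188)*(1/16402) = -17074/36333 - 2101/188*1/16402 = -17074/36333 - 2101/3083576 = -52725312257/112035566808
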